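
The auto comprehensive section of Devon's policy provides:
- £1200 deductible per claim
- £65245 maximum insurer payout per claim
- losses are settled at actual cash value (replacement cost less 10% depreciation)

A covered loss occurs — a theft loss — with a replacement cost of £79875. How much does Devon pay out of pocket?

Depreciate 10%: the covered value is £79875 × 0.9 = £71887.50.
Subtract the deductible: £71887.50 − £1200 = £70687.50.
£70687.50 exceeds the £65245 limit, so the insurer pays the limit: £65245.
The policyholder bears the rest of the original loss: £79875 − £65245 = £14630.

£14630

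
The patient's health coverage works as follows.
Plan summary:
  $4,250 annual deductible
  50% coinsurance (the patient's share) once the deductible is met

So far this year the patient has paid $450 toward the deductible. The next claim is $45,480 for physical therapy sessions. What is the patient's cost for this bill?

Deductible still to meet: $4,250 − $450 = $3,800.
The remaining $41,680 (= $45,480 − $3,800) moves to coinsurance.
50% of $41,680 = $20,840 falls to the patient.
So the patient owes $3,800 + $20,840 = $24,640.

$24,640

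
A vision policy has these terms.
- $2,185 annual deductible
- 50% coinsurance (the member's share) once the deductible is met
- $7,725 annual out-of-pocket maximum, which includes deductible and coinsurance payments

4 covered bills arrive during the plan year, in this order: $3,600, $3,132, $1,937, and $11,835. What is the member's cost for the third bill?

Bill 1, $3,600: deductible takes $2,185, $1,415 remains; member's 50% is $707.50. Member owes $2,892.50 (running OOP $2,892.50).
Bill 2, $3,132: deductible already satisfied, so member's share is 50% × $3,132 = $1,566. Member owes $1,566 (running OOP $4,458.50).
Bill 3, $1,937: deductible met; 50% of $1,937 = $968.50. Member pays $968.50; OOP now $5,427.

$968.50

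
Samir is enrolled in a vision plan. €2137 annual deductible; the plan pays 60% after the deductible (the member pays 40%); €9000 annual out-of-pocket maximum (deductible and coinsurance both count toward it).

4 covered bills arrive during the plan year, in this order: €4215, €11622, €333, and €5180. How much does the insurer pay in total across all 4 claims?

Claim 1 (€4215): deductible takes €2137, €2078 remains; coinsurance €2078 × 40% = €831.20. Cost to member: €2968.20. OOP to date €2968.20. Plan pays €4215 − €2968.20 = €1246.80.
Claim 2 (€11622): deductible already satisfied, so member's share is 40% × €11622 = €4648.80. Member pays €4648.80; OOP now €7617. Plan pays €11622 − €4648.80 = €6973.20.
Claim 3 (€333): 40% coinsurance on €333 = €133.20. Member owes €133.20 (running OOP €7750.20). Insurer: €333 − €133.20 = €199.80.
Claim 4 (€5180): 40% coinsurance on €5180 = €2072. Adding that to €7750.20 gives €9822.20, past the €9000 cap; member pays only €9000 − €7750.20 = €1249.80. Plan pays €5180 − €1249.80 = €3930.20.
Insurer total = bills − member's total = €21350 − €9000 = €12350.

€12350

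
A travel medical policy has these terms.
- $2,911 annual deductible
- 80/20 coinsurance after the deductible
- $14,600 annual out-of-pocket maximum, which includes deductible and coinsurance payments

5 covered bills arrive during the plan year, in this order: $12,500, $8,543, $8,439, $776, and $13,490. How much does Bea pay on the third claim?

Claim 1 — $12,500: deductible takes $2,911, $9,589 remains; coinsurance $9,589 × 20% = $1,917.80. Traveler owes $4,828.80 (running OOP $4,828.80).
Claim 2 — $8,543: deductible met; 20% of $8,543 = $1,708.60. Cost to traveler: $1,708.60. OOP to date $6,537.40.
Claim 3 — $8,439: deductible already satisfied, so traveler's share is 20% × $8,439 = $1,687.80. Cost to traveler: $1,687.80. OOP to date $8,225.20.

$1,687.80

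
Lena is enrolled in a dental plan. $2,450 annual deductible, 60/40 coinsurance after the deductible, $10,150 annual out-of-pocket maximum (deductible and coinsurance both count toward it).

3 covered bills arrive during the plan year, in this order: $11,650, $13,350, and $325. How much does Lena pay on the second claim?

Claim 1 ($11,650): deductible takes $2,450, $9,200 remains; 40% of $9,200 = $3,680. Patient pays $6,130; OOP now $6,130.
Claim 2 ($13,350): 40% coinsurance on $13,350 = $5,340. Adding that to $6,130 gives $11,470, past the $10,150 cap; patient pays only $10,150 − $6,130 = $4,020.

$4,020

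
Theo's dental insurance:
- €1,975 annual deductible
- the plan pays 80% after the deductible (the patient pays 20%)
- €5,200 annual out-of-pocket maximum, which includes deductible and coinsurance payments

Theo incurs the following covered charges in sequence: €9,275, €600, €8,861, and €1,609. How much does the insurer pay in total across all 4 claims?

Claim 1 — €9,275: €1,975 finishes the deductible; €7,300 goes to coinsurance; 20% of €7,300 = €1,460. Cost to patient: €3,435. OOP to date €3,435. Insurer: €9,275 − €3,435 = €5,840.
Claim 2 — €600: deductible already satisfied, so patient's share is 20% × €600 = €120. Cost to patient: €120. OOP to date €3,555. Plan pays €600 − €120 = €480.
Claim 3 — €8,861: deductible met; 20% of €8,861 = €1,772.20. OOP would hit €5,327.20 > €5,200, so the cap limits the patient to €5,200 − €3,555 = €1,645. Plan pays €8,861 − €1,645 = €7,216.
Claim 4 — €1,609: deductible met; 20% of €1,609 = €321.80. Adding that to €5,200 gives €5,521.80, past the €5,200 cap; patient pays only €5,200 − €5,200 = €0. Plan pays €1,609 − €0 = €1,609.
Insurer total = bills − patient's total = €20,345 − €5,200 = €15,145.

€15,145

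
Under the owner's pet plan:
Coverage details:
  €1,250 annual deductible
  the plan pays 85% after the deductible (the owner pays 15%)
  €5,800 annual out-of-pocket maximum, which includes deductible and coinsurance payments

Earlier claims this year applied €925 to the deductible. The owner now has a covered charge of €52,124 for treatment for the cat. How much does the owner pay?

€4,875

Remaining deductible: €1,250 − €925 = €325.
That leaves €52,124 − €325 = €51,799 for coinsurance.
15% of €51,799 = €7,769.85 falls to the owner.
That puts the owner's cost at €325 + €7,769.85 = €8,094.85 before any cap.
Adding €8,094.85 to the €925 already spent would give €9,019.85, which exceeds the €5,800 cap; the owner pays just €5,800 − €925 = €4,875.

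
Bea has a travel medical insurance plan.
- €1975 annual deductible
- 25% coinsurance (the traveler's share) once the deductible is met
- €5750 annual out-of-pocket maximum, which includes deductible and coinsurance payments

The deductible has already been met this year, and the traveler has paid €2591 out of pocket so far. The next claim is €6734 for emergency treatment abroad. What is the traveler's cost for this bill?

The deductible is already satisfied, so the full bill goes to coinsurance.
25% of €6734 = €1683.50 falls to the traveler.
Year-to-date out-of-pocket becomes €2591 + €1683.50 = €4274.50, still under the €5750 maximum, so no cap applies.

€1683.50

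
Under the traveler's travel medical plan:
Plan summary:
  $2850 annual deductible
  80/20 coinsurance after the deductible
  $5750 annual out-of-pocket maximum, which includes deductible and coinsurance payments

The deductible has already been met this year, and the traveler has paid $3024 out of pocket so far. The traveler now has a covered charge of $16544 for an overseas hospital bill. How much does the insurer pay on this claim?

The deductible is already satisfied, so the full bill goes to coinsurance.
20% of $16544 = $3308.80 falls to the traveler.
Adding $3308.80 to the $3024 already spent would give $6332.80, which exceeds the $5750 cap; the traveler pays just $5750 − $3024 = $2726.
The plan picks up $16544 − $2726 = $13818.

$13818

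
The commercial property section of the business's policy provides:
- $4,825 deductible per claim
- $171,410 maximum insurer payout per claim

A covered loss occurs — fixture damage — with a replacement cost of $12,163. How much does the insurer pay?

$7,338

Subtract the deductible: $12,163 − $4,825 = $7,338.
$7,338 is within the $171,410 limit, so the insurer pays $7,338.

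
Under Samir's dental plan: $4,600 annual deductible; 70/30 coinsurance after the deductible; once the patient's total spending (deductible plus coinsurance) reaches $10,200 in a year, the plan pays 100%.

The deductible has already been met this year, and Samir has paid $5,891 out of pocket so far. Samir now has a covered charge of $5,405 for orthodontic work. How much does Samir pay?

The deductible is already satisfied, so the full bill goes to coinsurance.
Patient's 30% share of $5,405 is $1,621.50.
Cumulative spending $5,891 + $1,621.50 = $7,512.50 stays under the $10,200 maximum.

$1,621.50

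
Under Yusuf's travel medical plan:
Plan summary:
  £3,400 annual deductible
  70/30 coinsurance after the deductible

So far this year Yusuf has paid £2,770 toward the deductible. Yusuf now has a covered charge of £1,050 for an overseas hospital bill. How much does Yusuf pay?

Deductible still to meet: £3,400 − £2,770 = £630.
After the £630 deductible portion, £1,050 − £630 = £420 is subject to coinsurance.
30% of £420 = £126 falls to the traveler.
Traveler responsibility: £630 + £126 = £756.

£756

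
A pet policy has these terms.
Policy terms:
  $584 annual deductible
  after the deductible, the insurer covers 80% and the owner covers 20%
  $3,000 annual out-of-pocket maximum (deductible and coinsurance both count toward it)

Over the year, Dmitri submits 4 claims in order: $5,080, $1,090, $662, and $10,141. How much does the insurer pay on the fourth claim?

Claim 1 ($5,080): $584 to deductible, leaving $4,496; coinsurance $4,496 × 20% = $899.20. Owner owes $1,483.20 (running OOP $1,483.20). Plan pays $5,080 − $1,483.20 = $3,596.80.
Claim 2 ($1,090): deductible met; 20% of $1,090 = $218. Owner pays $218; OOP now $1,701.20. Plan pays $1,090 − $218 = $872.
Claim 3 ($662): deductible already satisfied, so owner's share is 20% × $662 = $132.40. Owner owes $132.40 (running OOP $1,833.60). Plan pays $662 − $132.40 = $529.60.
Claim 4 ($10,141): 20% coinsurance on $10,141 = $2,028.20. Adding that to $1,833.60 gives $3,861.80, past the $3,000 cap; owner pays only $3,000 − $1,833.60 = $1,166.40. Insurer: $10,141 − $1,166.40 = $8,974.60.

$8,974.60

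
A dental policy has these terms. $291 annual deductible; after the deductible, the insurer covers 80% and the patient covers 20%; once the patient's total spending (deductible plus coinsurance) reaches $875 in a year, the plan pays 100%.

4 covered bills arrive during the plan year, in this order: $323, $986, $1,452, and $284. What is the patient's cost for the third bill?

Claim 1 ($323): $291 to deductible, leaving $32; coinsurance $32 × 20% = $6.40. Patient pays $297.40; OOP now $297.40.
Claim 2 ($986): deductible already satisfied, so patient's share is 20% × $986 = $197.20. Cost to patient: $197.20. OOP to date $494.60.
Claim 3 ($1,452): deductible already satisfied, so patient's share is 20% × $1,452 = $290.40. Patient pays $290.40; OOP now $785.

$290.40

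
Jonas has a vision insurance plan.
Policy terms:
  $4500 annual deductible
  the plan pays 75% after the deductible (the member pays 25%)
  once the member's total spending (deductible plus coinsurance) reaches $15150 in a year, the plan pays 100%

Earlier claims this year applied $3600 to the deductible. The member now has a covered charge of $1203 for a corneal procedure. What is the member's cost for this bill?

$975.75

$3600 of the $4500 deductible is already met, leaving $900.
After the $900 deductible portion, $1203 − $900 = $303 is subject to coinsurance.
25% of $303 = $75.75 falls to the member.
So the member owes $900 + $75.75 = $975.75 before any cap.
Year-to-date out-of-pocket becomes $3600 + $975.75 = $4575.75, still under the $15150 maximum, so no cap applies.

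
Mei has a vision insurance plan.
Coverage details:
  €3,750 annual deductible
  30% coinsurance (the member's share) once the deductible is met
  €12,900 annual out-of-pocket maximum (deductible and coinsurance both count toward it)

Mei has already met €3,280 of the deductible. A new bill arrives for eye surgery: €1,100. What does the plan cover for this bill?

Remaining deductible: €3,750 − €3,280 = €470.
That leaves €1,100 − €470 = €630 for coinsurance.
30% of €630 = €189 falls to the member.
So the member owes €470 + €189 = €659 before any cap.
Total out-of-pocket so far would be €3,280 + €659 = €3,939, below the €12,900 cap — no reduction.
The insurer covers the remainder: €1,100 − €659 = €441.

€441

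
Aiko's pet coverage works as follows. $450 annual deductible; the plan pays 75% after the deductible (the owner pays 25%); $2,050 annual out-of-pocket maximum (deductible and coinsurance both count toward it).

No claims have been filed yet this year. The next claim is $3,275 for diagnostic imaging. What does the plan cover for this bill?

The full $450 deductible is still open; $450 of this bill applies to it.
The remaining $2,825 (= $3,275 − $450) moves to coinsurance.
Owner's 25% share of $2,825 is $706.25.
So the owner owes $450 + $706.25 = $1,156.25 before any cap.
Cumulative spending $0 + $1,156.25 = $1,156.25 stays under the $2,050 maximum.
Insurer pays the balance: $3,275 − $1,156.25 = $2,118.75.

$2,118.75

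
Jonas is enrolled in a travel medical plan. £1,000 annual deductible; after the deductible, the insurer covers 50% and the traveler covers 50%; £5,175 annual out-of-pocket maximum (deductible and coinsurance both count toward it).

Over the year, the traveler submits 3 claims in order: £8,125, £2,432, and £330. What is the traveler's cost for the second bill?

Claim 1 (£8,125): £1,000 to deductible, leaving £7,125; traveler's 50% is £3,562.50. Cost to traveler: £4,562.50. OOP to date £4,562.50.
Claim 2 (£2,432): 50% coinsurance on £2,432 = £1,216. Adding that to £4,562.50 gives £5,778.50, past the £5,175 cap; traveler pays only £5,175 − £4,562.50 = £612.50.

£612.50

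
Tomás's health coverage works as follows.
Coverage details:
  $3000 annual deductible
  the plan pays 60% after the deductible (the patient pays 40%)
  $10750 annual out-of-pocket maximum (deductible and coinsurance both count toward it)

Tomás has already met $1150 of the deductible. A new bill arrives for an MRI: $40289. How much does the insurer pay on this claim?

Deductible still to meet: $3000 − $1150 = $1850.
After the $1850 deductible portion, $40289 − $1850 = $38439 is subject to coinsurance.
40% of $38439 = $15375.60 falls to the patient.
So the patient owes $1850 + $15375.60 = $17225.60 before any cap.
That would bring total out-of-pocket to $18375.60, past the $10750 cap. The patient is capped at $10750 − $1150 = $9600 on this claim.
The insurer covers the remainder: $40289 − $9600 = $30689.

$30689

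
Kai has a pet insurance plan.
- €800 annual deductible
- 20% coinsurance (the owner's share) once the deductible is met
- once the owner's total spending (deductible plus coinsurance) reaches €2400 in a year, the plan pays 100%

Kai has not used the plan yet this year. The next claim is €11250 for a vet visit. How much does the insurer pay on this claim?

€8850

Deductible not yet touched, so the first €800 of the bill goes to the deductible.
After the €800 deductible portion, €11250 − €800 = €10450 is subject to coinsurance.
Coinsurance: €10450 × 20% = €2090.
Owner responsibility before any cap: €800 + €2090 = €2890.
Adding €2890 to the €0 already spent would give €2890, which exceeds the €2400 cap; the owner pays just €2400 − €0 = €2400.
The insurer covers the remainder: €11250 − €2400 = €8850.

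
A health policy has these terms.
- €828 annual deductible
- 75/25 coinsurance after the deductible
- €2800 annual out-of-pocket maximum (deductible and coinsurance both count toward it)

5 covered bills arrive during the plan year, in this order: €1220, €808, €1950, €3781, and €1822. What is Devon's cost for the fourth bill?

Claim 1 (€1220): deductible takes €828, €392 remains; coinsurance €392 × 25% = €98. Cost to patient: €926. OOP to date €926.
Claim 2 (€808): deductible met; 25% of €808 = €202. Patient pays €202; OOP now €1128.
Claim 3 (€1950): 25% coinsurance on €1950 = €487.50. Cost to patient: €487.50. OOP to date €1615.50.
Claim 4 (€3781): deductible met; 25% of €3781 = €945.25. Patient owes €945.25 (running OOP €2560.75).

€945.25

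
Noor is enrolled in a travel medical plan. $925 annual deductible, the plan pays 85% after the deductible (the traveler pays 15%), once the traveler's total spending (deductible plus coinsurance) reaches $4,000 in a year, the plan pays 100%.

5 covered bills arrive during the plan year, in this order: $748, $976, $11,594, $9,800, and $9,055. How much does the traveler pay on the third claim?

Claim 1 ($748): entire amount goes to the deductible. Traveler owes $748 (running OOP $748).
Claim 2 ($976): $177 to deductible, leaving $799; 15% of $799 = $119.85. Traveler pays $296.85; OOP now $1,044.85.
Claim 3 ($11,594): deductible met; 15% of $11,594 = $1,739.10. Traveler pays $1,739.10; OOP now $2,783.95.

$1,739.10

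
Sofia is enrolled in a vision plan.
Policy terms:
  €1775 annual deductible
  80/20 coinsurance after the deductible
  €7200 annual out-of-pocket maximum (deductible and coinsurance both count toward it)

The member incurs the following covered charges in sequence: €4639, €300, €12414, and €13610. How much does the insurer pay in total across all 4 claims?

€23763

Claim 1 — €4639: €1775 to deductible, leaving €2864; member's 20% is €572.80. Member owes €2347.80 (running OOP €2347.80). Plan pays €4639 − €2347.80 = €2291.20.
Claim 2 — €300: deductible already satisfied, so member's share is 20% × €300 = €60. Member pays €60; OOP now €2407.80. Plan pays €300 − €60 = €240.
Claim 3 — €12414: deductible already satisfied, so member's share is 20% × €12414 = €2482.80. Member pays €2482.80; OOP now €4890.60. Plan pays €12414 − €2482.80 = €9931.20.
Claim 4 — €13610: deductible already satisfied, so member's share is 20% × €13610 = €2722. OOP would hit €7612.60 > €7200, so the cap limits the member to €7200 − €4890.60 = €2309.40. Insurer: €13610 − €2309.40 = €11300.60.
Insurer total: €2291.20 + €240 + €9931.20 + €11300.60 = €23763.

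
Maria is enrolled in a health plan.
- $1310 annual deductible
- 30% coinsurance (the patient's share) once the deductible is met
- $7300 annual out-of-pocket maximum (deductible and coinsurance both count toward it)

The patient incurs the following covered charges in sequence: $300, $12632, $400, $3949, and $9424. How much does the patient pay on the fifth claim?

Claim 1 ($300): entire amount goes to the deductible. Cost to patient: $300. OOP to date $300.
Claim 2 ($12632): $1010 finishes the deductible; $11622 goes to coinsurance; coinsurance $11622 × 30% = $3486.60. Patient pays $4496.60; OOP now $4796.60.
Claim 3 ($400): deductible already satisfied, so patient's share is 30% × $400 = $120. Cost to patient: $120. OOP to date $4916.60.
Claim 4 ($3949): deductible met; 30% of $3949 = $1184.70. Cost to patient: $1184.70. OOP to date $6101.30.
Claim 5 ($9424): deductible met; 30% of $9424 = $2827.20. Adding that to $6101.30 gives $8928.50, past the $7300 cap; patient pays only $7300 − $6101.30 = $1198.70.

$1198.70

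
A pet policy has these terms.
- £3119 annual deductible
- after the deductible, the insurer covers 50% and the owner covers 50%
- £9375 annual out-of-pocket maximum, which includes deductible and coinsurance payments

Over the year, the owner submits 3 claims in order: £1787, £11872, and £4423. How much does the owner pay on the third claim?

£986

Claim 1 — £1787: entire amount goes to the deductible. Cost to owner: £1787. OOP to date £1787.
Claim 2 — £11872: £1332 to deductible, leaving £10540; owner's 50% is £5270. Owner owes £6602 (running OOP £8389).
Claim 3 — £4423: deductible met; 50% of £4423 = £2211.50. That would push OOP to £10600.50, over the £9375 cap, so owner pays £9375 − £8389 = £986.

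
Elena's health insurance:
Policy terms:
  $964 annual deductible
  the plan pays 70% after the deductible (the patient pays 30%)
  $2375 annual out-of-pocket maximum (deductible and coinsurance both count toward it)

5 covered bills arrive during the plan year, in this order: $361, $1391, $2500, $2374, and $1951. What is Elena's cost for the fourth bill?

$424.60

#1 ($361): fully absorbed by the deductible. Patient pays $361; OOP now $361.
#2 ($1391): $603 to deductible, leaving $788; patient's 30% is $236.40. Patient pays $839.40; OOP now $1200.40.
#3 ($2500): deductible already satisfied, so patient's share is 30% × $2500 = $750. Patient owes $750 (running OOP $1950.40).
#4 ($2374): deductible already satisfied, so patient's share is 30% × $2374 = $712.20. Adding that to $1950.40 gives $2662.60, past the $2375 cap; patient pays only $2375 − $1950.40 = $424.60.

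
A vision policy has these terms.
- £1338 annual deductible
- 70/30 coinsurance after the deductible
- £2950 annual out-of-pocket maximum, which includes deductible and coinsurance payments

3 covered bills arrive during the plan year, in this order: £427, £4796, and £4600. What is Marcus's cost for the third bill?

Claim 1 — £427: entire amount goes to the deductible. Cost to member: £427. OOP to date £427.
Claim 2 — £4796: £911 to deductible, leaving £3885; coinsurance £3885 × 30% = £1165.50. Cost to member: £2076.50. OOP to date £2503.50.
Claim 3 — £4600: deductible met; 30% of £4600 = £1380. OOP would hit £3883.50 > £2950, so the cap limits the member to £2950 − £2503.50 = £446.50.

£446.50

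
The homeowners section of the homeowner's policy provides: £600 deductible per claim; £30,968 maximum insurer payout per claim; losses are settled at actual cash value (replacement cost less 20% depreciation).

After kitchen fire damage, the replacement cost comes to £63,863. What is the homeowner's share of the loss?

At 20% depreciation, ACV = £63,863 − £12,772.60 = £51,090.40.
After the deductible, £51,090.40 − £600 = £50,490.40 remains.
£50,490.40 exceeds the £30,968 limit, so the insurer pays the limit: £30,968.
Out of pocket: £63,863 − £30,968 = £32,895.

£32,895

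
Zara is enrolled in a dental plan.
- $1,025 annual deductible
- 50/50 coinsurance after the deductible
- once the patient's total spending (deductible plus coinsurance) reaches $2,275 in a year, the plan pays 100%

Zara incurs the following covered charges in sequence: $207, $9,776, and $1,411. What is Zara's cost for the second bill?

Bill 1, $207: entire amount goes to the deductible. Patient owes $207 (running OOP $207).
Bill 2, $9,776: $818 finishes the deductible; $8,958 goes to coinsurance; patient's 50% is $4,479. Claim cost before the cap: $818 + $4,479 = $5,297. That would push OOP to $5,504, over the $2,275 cap, so patient pays $2,275 − $207 = $2,068.

$2,068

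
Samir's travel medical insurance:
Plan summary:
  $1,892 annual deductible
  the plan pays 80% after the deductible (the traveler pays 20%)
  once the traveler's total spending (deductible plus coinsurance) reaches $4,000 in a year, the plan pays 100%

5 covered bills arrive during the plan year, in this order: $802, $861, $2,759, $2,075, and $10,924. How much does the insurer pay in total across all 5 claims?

Bill 1, $802: entire amount goes to the deductible. Traveler pays $802; OOP now $802. Plan pays $802 − $802 = $0.
Bill 2, $861: entire amount goes to the deductible. Traveler owes $861 (running OOP $1,663). Plan pays $861 − $861 = $0.
Bill 3, $2,759: $229 finishes the deductible; $2,530 goes to coinsurance; coinsurance $2,530 × 20% = $506. Cost to traveler: $735. OOP to date $2,398. Plan pays $2,759 − $735 = $2,024.
Bill 4, $2,075: 20% coinsurance on $2,075 = $415. Cost to traveler: $415. OOP to date $2,813. Insurer: $2,075 − $415 = $1,660.
Bill 5, $10,924: deductible already satisfied, so traveler's share is 20% × $10,924 = $2,184.80. Adding that to $2,813 gives $4,997.80, past the $4,000 cap; traveler pays only $4,000 − $2,813 = $1,187. Plan pays $10,924 − $1,187 = $9,737.
Insurer total: $0 + $0 + $2,024 + $1,660 + $9,737 = $13,421.

$13,421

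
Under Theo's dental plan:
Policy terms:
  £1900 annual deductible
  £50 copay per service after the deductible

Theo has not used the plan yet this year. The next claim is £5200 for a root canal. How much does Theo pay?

Deductible not yet touched, so the first £1900 of the bill goes to the deductible.
The remaining £3300 (= £5200 − £1900) moves to the copay.
Copay on this service: £50.
That puts the patient's cost at £1900 + £50 = £1950.

£1950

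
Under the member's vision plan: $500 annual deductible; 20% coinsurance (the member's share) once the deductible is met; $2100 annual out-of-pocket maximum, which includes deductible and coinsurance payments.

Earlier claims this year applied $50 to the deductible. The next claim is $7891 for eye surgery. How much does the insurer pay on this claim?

$5952.80

Remaining deductible: $500 − $50 = $450.
The remaining $7441 (= $7891 − $450) moves to coinsurance.
Member's 20% share of $7441 is $1488.20.
So the member owes $450 + $1488.20 = $1938.20 before any cap.
Year-to-date out-of-pocket becomes $50 + $1938.20 = $1988.20, still under the $2100 maximum, so no cap applies.
The insurer covers the remainder: $7891 − $1938.20 = $5952.80.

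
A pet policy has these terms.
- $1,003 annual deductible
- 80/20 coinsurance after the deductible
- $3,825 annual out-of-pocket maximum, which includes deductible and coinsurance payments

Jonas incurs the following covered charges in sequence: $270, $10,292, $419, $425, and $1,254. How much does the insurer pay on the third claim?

Bill 1, $270: fully absorbed by the deductible. Owner owes $270 (running OOP $270). Insurer: $270 − $270 = $0.
Bill 2, $10,292: $733 finishes the deductible; $9,559 goes to coinsurance; 20% of $9,559 = $1,911.80. Owner pays $2,644.80; OOP now $2,914.80. Plan pays $10,292 − $2,644.80 = $7,647.20.
Bill 3, $419: deductible met; 20% of $419 = $83.80. Owner owes $83.80 (running OOP $2,998.60). Insurer: $419 − $83.80 = $335.20.

$335.20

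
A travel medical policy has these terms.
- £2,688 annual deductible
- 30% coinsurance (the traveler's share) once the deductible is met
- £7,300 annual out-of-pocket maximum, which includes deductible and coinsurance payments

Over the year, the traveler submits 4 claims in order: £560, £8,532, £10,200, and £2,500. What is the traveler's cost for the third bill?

£2,690.80

#1 (£560): fully absorbed by the deductible. Traveler owes £560 (running OOP £560).
#2 (£8,532): deductible takes £2,128, £6,404 remains; 30% of £6,404 = £1,921.20. Cost to traveler: £4,049.20. OOP to date £4,609.20.
#3 (£10,200): deductible met; 30% of £10,200 = £3,060. Adding that to £4,609.20 gives £7,669.20, past the £7,300 cap; traveler pays only £7,300 − £4,609.20 = £2,690.80.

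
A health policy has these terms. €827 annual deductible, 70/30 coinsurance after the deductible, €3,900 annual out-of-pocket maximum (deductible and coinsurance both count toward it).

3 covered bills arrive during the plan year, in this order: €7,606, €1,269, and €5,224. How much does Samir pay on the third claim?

€658.60

Bill 1, €7,606: €827 to deductible, leaving €6,779; 30% of €6,779 = €2,033.70. Patient pays €2,860.70; OOP now €2,860.70.
Bill 2, €1,269: deductible already satisfied, so patient's share is 30% × €1,269 = €380.70. Patient pays €380.70; OOP now €3,241.40.
Bill 3, €5,224: deductible met; 30% of €5,224 = €1,567.20. Adding that to €3,241.40 gives €4,808.60, past the €3,900 cap; patient pays only €3,900 − €3,241.40 = €658.60.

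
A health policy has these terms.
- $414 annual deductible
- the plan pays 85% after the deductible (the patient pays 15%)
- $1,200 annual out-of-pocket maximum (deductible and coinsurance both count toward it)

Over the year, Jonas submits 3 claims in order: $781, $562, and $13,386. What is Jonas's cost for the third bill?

$646.65

Claim 1 — $781: $414 to deductible, leaving $367; 15% of $367 = $55.05. Patient owes $469.05 (running OOP $469.05).
Claim 2 — $562: deductible met; 15% of $562 = $84.30. Patient owes $84.30 (running OOP $553.35).
Claim 3 — $13,386: deductible met; 15% of $13,386 = $2,007.90. Adding that to $553.35 gives $2,561.25, past the $1,200 cap; patient pays only $1,200 − $553.35 = $646.65.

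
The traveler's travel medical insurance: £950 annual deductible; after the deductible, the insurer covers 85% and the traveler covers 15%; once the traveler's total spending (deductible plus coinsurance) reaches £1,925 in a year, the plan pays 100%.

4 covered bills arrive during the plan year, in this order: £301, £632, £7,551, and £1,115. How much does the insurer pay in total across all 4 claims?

£7,674

Claim 1 (£301): entire amount goes to the deductible. Cost to traveler: £301. OOP to date £301. Insurer: £301 − £301 = £0.
Claim 2 (£632): fully absorbed by the deductible. Traveler pays £632; OOP now £933. Plan pays £632 − £632 = £0.
Claim 3 (£7,551): deductible takes £17, £7,534 remains; 15% of £7,534 = £1,130.10. Together that's £17 + £1,130.10 = £1,147.10. OOP would hit £2,080.10 > £1,925, so the cap limits the traveler to £1,925 − £933 = £992. Insurer: £7,551 − £992 = £6,559.
Claim 4 (£1,115): 15% coinsurance on £1,115 = £167.25. OOP would hit £2,092.25 > £1,925, so the cap limits the traveler to £1,925 − £1,925 = £0. Insurer: £1,115 − £0 = £1,115.
Insurer total: £0 + £0 + £6,559 + £1,115 = £7,674.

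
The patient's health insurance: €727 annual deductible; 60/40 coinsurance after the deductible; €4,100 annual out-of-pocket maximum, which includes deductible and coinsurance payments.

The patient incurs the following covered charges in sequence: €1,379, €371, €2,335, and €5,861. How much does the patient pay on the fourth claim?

Claim 1 (€1,379): deductible takes €727, €652 remains; 40% of €652 = €260.80. Patient pays €987.80; OOP now €987.80.
Claim 2 (€371): 40% coinsurance on €371 = €148.40. Patient owes €148.40 (running OOP €1,136.20).
Claim 3 (€2,335): deductible met; 40% of €2,335 = €934. Patient owes €934 (running OOP €2,070.20).
Claim 4 (€5,861): deductible already satisfied, so patient's share is 40% × €5,861 = €2,344.40. That would push OOP to €4,414.60, over the €4,100 cap, so patient pays €4,100 − €2,070.20 = €2,029.80.

€2,029.80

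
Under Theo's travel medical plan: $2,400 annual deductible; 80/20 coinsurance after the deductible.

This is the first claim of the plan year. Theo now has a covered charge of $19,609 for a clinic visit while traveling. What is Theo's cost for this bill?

The full $2,400 deductible is still open; $2,400 of this bill applies to it.
After the $2,400 deductible portion, $19,609 − $2,400 = $17,209 is subject to coinsurance.
Coinsurance: $17,209 × 20% = $3,441.80.
That puts the traveler's cost at $2,400 + $3,441.80 = $5,841.80.

$5,841.80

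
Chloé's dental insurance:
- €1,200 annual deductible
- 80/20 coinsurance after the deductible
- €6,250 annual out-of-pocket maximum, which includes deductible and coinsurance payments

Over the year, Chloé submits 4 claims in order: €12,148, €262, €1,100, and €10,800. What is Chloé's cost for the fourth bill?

€2,160

Claim 1 (€12,148): deductible takes €1,200, €10,948 remains; 20% of €10,948 = €2,189.60. Patient pays €3,389.60; OOP now €3,389.60.
Claim 2 (€262): deductible met; 20% of €262 = €52.40. Patient pays €52.40; OOP now €3,442.
Claim 3 (€1,100): 20% coinsurance on €1,100 = €220. Cost to patient: €220. OOP to date €3,662.
Claim 4 (€10,800): deductible already satisfied, so patient's share is 20% × €10,800 = €2,160. Patient pays €2,160; OOP now €5,822.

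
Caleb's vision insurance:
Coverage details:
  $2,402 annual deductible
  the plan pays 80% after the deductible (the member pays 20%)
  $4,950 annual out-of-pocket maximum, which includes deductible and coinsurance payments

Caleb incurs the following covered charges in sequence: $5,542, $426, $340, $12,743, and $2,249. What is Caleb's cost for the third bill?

$68

#1 ($5,542): $2,402 finishes the deductible; $3,140 goes to coinsurance; member's 20% is $628. Member pays $3,030; OOP now $3,030.
#2 ($426): 20% coinsurance on $426 = $85.20. Member owes $85.20 (running OOP $3,115.20).
#3 ($340): deductible already satisfied, so member's share is 20% × $340 = $68. Cost to member: $68. OOP to date $3,183.20.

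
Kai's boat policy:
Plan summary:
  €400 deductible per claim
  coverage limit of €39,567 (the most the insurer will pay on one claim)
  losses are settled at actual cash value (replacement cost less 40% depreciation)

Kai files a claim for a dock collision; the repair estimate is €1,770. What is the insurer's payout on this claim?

€662

Actual cash value after 40% depreciation: €1,770 × 60% = €1,062.
Less the €400 deductible: €1,062 − €400 = €662.
€662 is within the €39,567 limit, so the insurer pays €662.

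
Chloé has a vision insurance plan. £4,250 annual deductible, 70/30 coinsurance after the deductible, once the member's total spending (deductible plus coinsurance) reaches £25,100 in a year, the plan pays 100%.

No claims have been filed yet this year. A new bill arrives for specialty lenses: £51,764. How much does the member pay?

Nothing has been paid toward the £4,250 deductible, so the first £4,250 of this charge is applied there.
That leaves £51,764 − £4,250 = £47,514 for coinsurance.
Member's 30% share of £47,514 is £14,254.20.
Member responsibility before any cap: £4,250 + £14,254.20 = £18,504.20.
Total out-of-pocket so far would be £0 + £18,504.20 = £18,504.20, below the £25,100 cap — no reduction.

£18,504.20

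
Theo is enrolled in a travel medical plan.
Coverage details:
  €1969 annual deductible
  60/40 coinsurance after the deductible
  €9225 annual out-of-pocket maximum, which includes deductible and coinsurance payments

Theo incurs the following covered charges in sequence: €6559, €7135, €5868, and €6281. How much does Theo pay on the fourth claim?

€218.80

#1 (€6559): €1969 finishes the deductible; €4590 goes to coinsurance; coinsurance €4590 × 40% = €1836. Cost to traveler: €3805. OOP to date €3805.
#2 (€7135): deductible already satisfied, so traveler's share is 40% × €7135 = €2854. Traveler owes €2854 (running OOP €6659).
#3 (€5868): deductible met; 40% of €5868 = €2347.20. Cost to traveler: €2347.20. OOP to date €9006.20.
#4 (€6281): 40% coinsurance on €6281 = €2512.40. That would push OOP to €11518.60, over the €9225 cap, so traveler pays €9225 − €9006.20 = €218.80.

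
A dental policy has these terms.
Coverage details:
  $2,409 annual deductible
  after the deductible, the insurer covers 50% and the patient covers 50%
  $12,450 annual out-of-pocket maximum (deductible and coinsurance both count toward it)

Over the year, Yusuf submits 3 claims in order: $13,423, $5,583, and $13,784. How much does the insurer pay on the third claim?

#1 ($13,423): $2,409 to deductible, leaving $11,014; 50% of $11,014 = $5,507. Patient owes $7,916 (running OOP $7,916). Insurer: $13,423 − $7,916 = $5,507.
#2 ($5,583): deductible already satisfied, so patient's share is 50% × $5,583 = $2,791.50. Cost to patient: $2,791.50. OOP to date $10,707.50. Insurer: $5,583 − $2,791.50 = $2,791.50.
#3 ($13,784): 50% coinsurance on $13,784 = $6,892. Adding that to $10,707.50 gives $17,599.50, past the $12,450 cap; patient pays only $12,450 − $10,707.50 = $1,742.50. Insurer: $13,784 − $1,742.50 = $12,041.50.

$12,041.50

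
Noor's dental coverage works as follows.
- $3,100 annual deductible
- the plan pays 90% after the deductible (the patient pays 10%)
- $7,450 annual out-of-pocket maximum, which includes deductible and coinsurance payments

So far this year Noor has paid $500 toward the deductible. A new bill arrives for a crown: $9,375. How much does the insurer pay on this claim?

Deductible still to meet: $3,100 − $500 = $2,600.
The remaining $6,775 (= $9,375 − $2,600) moves to coinsurance.
10% of $6,775 = $677.50 falls to the patient.
That puts the patient's cost at $2,600 + $677.50 = $3,277.50 before any cap.
Cumulative spending $500 + $3,277.50 = $3,777.50 stays under the $7,450 maximum.
The insurer covers the remainder: $9,375 − $3,277.50 = $6,097.50.

$6,097.50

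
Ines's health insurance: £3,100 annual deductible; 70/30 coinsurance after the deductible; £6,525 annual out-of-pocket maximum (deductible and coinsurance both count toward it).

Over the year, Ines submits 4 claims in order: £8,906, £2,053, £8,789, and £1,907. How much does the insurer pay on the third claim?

£7,721.70

Claim 1 — £8,906: £3,100 to deductible, leaving £5,806; patient's 30% is £1,741.80. Patient pays £4,841.80; OOP now £4,841.80. Insurer: £8,906 − £4,841.80 = £4,064.20.
Claim 2 — £2,053: deductible already satisfied, so patient's share is 30% × £2,053 = £615.90. Patient pays £615.90; OOP now £5,457.70. Insurer: £2,053 − £615.90 = £1,437.10.
Claim 3 — £8,789: deductible met; 30% of £8,789 = £2,636.70. That would push OOP to £8,094.40, over the £6,525 cap, so patient pays £6,525 − £5,457.70 = £1,067.30. Plan pays £8,789 − £1,067.30 = £7,721.70.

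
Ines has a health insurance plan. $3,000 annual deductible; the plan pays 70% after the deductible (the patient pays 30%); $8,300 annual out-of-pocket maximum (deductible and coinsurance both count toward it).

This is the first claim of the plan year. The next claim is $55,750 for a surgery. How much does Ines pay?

Deductible not yet touched, so the first $3,000 of the bill goes to the deductible.
That leaves $55,750 − $3,000 = $52,750 for coinsurance.
30% of $52,750 = $15,825 falls to the patient.
So the patient owes $3,000 + $15,825 = $18,825 before any cap.
Adding $18,825 to the $0 already spent would give $18,825, which exceeds the $8,300 cap; the patient pays just $8,300 − $0 = $8,300.

$8,300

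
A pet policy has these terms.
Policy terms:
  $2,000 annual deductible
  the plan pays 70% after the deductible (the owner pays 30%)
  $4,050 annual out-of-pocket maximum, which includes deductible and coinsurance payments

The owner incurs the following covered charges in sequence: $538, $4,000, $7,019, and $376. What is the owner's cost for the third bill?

Bill 1, $538: all of it applies to the deductible. Owner pays $538; OOP now $538.
Bill 2, $4,000: deductible takes $1,462, $2,538 remains; 30% of $2,538 = $761.40. Cost to owner: $2,223.40. OOP to date $2,761.40.
Bill 3, $7,019: 30% coinsurance on $7,019 = $2,105.70. Adding that to $2,761.40 gives $4,867.10, past the $4,050 cap; owner pays only $4,050 − $2,761.40 = $1,288.60.

$1,288.60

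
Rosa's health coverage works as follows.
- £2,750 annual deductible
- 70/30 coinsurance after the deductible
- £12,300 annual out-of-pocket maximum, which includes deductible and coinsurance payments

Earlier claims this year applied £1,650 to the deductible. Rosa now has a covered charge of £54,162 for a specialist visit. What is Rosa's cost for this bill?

Remaining deductible: £2,750 − £1,650 = £1,100.
After the £1,100 deductible portion, £54,162 − £1,100 = £53,062 is subject to coinsurance.
Coinsurance: £53,062 × 30% = £15,918.60.
So the patient owes £1,100 + £15,918.60 = £17,018.60 before any cap.
That would bring total out-of-pocket to £18,668.60, past the £12,300 cap. The patient is capped at £12,300 − £1,650 = £10,650 on this claim.

£10,650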